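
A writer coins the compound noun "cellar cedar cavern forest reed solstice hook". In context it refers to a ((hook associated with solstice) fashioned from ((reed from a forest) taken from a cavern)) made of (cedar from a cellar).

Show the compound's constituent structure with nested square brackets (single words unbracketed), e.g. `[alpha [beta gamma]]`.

Whole compound: head "hook" (specifically "cavern forest reed solstice hook"), modifier "cellar cedar".
Within "cellar cedar", the head is "cedar" and the modifier is "cellar".
Within "cavern forest reed solstice hook", the head is "hook" (specifically "solstice hook") and the modifier is "cavern forest reed".
Within "cavern forest reed", the head is "reed" (specifically "forest reed") and the modifier is "cavern".
Within "forest reed", the head is "reed" and the modifier is "forest".
Within "solstice hook", the head is "hook" and the modifier is "solstice".
Assembled: [[cellar cedar] [[cavern [forest reed]] [solstice hook]]].

[[cellar cedar] [[cavern [forest reed]] [solstice hook]]]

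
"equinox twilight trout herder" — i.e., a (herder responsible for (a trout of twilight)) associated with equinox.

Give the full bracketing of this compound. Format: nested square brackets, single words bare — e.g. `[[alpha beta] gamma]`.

[equinox [[twilight trout] herder]]

The outermost head in the paraphrase is "herder" (specifically "twilight trout herder"), modified by "equinox".
Inside "twilight trout herder": head "herder", modifier "twilight trout".
Inside "twilight trout": head "trout", modifier "twilight".
So the structure is [equinox [[twilight trout] herder]].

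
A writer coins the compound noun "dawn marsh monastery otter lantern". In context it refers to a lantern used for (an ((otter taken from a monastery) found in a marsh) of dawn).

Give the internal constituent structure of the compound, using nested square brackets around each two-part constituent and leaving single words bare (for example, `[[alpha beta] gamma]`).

[[dawn [marsh [monastery otter]]] lantern]

Overall it is a kind of lantern; the modifier is "dawn marsh monastery otter".
Inside "dawn marsh monastery otter": head "otter" (specifically "marsh monastery otter"), modifier "dawn".
Inside "marsh monastery otter": head "otter" (specifically "monastery otter"), modifier "marsh".
Inside "monastery otter": head "otter", modifier "monastery".
Putting it together: [[dawn [marsh [monastery otter]]] lantern].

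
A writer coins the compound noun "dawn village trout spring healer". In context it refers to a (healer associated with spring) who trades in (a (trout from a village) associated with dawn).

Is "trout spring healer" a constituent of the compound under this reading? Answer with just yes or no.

no

The top-level split is [dawn village trout] [spring healer]; the full structure is [[dawn [village trout]] [spring healer]].
"trout spring healer" straddles a constituent boundary, so it is not a single unit.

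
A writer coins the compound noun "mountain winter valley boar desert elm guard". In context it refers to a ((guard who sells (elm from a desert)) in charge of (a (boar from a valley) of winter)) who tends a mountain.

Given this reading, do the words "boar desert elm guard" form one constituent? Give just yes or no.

The top-level split is [mountain] [winter valley boar desert elm guard]; the full structure is [mountain [[winter [valley boar]] [[desert elm] guard]]].
"boar desert elm guard" straddles a constituent boundary, so it is not a single unit.

no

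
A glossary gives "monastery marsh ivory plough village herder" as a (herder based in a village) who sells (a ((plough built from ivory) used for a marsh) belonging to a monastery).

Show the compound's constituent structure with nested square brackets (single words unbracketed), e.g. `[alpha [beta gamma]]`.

At the top level: head "herder" (specifically "village herder"); modifier "monastery marsh ivory plough".
Within "monastery marsh ivory plough", the head is "plough" (specifically "marsh ivory plough") and the modifier is "monastery".
Within "marsh ivory plough", the head is "plough" (specifically "ivory plough") and the modifier is "marsh".
Within "ivory plough", the head is "plough" and the modifier is "ivory".
Within "village herder", the head is "herder" and the modifier is "village".
Assembled: [[monastery [marsh [ivory plough]]] [village herder]].

[[monastery [marsh [ivory plough]]] [village herder]]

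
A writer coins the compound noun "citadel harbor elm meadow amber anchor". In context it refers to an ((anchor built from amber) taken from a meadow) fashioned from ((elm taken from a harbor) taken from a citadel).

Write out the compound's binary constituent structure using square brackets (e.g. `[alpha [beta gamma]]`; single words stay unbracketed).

[[citadel [harbor elm]] [meadow [amber anchor]]]

Overall it is a kind of anchor (specifically "meadow amber anchor"); the modifier is "citadel harbor elm".
"citadel harbor elm" → head "elm" (specifically "harbor elm"), modifier "citadel".
"harbor elm" → head "elm", modifier "harbor".
"meadow amber anchor" → head "anchor" (specifically "amber anchor"), modifier "meadow".
"amber anchor" → head "anchor", modifier "amber".
Assembled: [[citadel [harbor elm]] [meadow [amber anchor]]].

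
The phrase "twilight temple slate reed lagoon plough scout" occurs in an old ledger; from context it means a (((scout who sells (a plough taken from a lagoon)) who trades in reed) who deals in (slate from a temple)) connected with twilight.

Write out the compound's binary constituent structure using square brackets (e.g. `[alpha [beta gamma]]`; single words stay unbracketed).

[twilight [[temple slate] [reed [[lagoon plough] scout]]]]

Overall it is a kind of scout (specifically "temple slate reed lagoon plough scout"); the modifier is "twilight".
Within "temple slate reed lagoon plough scout", the head is "scout" (specifically "reed lagoon plough scout") and the modifier is "temple slate".
Within "temple slate", the head is "slate" and the modifier is "temple".
Within "reed lagoon plough scout", the head is "scout" (specifically "lagoon plough scout") and the modifier is "reed".
Within "lagoon plough scout", the head is "scout" and the modifier is "lagoon plough".
Within "lagoon plough", the head is "plough" and the modifier is "lagoon".
So the structure is [twilight [[temple slate] [reed [[lagoon plough] scout]]]].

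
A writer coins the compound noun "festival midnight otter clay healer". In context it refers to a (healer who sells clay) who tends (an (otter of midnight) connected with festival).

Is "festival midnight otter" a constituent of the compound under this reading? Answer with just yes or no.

yes

The paraphrase groups the words so that "festival midnight otter" is one unit: it corresponds to a single parenthesized sub-phrase.
The full structure is [[festival [midnight otter]] [clay healer]], in which [festival midnight otter] is a constituent.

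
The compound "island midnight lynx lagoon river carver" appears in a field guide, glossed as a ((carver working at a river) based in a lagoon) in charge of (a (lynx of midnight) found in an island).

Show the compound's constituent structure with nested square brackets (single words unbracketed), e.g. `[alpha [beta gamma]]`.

The outermost head in the paraphrase is "carver" (specifically "lagoon river carver"), modified by "island midnight lynx".
Inside "island midnight lynx": head "lynx" (specifically "midnight lynx"), modifier "island".
Inside "midnight lynx": head "lynx", modifier "midnight".
Inside "lagoon river carver": head "carver" (specifically "river carver"), modifier "lagoon".
Inside "river carver": head "carver", modifier "river".
Assembled: [[island [midnight lynx]] [lagoon [river carver]]].

[[island [midnight lynx]] [lagoon [river carver]]]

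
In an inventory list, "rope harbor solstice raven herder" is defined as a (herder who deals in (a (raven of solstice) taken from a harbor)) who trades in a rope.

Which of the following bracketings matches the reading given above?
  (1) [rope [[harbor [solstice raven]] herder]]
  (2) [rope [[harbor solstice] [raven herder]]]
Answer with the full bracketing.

[rope [[harbor [solstice raven]] herder]]

The paraphrase's head is the "herder" part ("harbor solstice raven herder"); its modifier is "rope".
That top-level split, carried through the inner groups, gives [rope [[harbor [solstice raven]] herder]].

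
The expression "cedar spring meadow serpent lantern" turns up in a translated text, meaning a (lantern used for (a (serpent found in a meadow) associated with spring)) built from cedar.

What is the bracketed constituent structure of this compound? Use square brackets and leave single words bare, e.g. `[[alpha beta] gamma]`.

[cedar [[spring [meadow serpent]] lantern]]

Whole compound: head "lantern" (specifically "spring meadow serpent lantern"), modifier "cedar".
Within "spring meadow serpent lantern", the head is "lantern" and the modifier is "spring meadow serpent".
Within "spring meadow serpent", the head is "serpent" (specifically "meadow serpent") and the modifier is "spring".
Within "meadow serpent", the head is "serpent" and the modifier is "meadow".
So the structure is [cedar [[spring [meadow serpent]] lantern]].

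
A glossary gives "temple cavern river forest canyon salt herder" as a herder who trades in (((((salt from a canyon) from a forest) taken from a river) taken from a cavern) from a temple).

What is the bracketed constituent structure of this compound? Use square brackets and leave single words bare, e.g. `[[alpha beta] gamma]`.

[[temple [cavern [river [forest [canyon salt]]]]] herder]

At the top level: head "herder"; modifier "temple cavern river forest canyon salt".
"temple cavern river forest canyon salt" → head "salt" (specifically "cavern river forest canyon salt"), modifier "temple".
"cavern river forest canyon salt" → head "salt" (specifically "river forest canyon salt"), modifier "cavern".
"river forest canyon salt" → head "salt" (specifically "forest canyon salt"), modifier "river".
"forest canyon salt" → head "salt" (specifically "canyon salt"), modifier "forest".
"canyon salt" → head "salt", modifier "canyon".
So the structure is [[temple [cavern [river [forest [canyon salt]]]]] herder].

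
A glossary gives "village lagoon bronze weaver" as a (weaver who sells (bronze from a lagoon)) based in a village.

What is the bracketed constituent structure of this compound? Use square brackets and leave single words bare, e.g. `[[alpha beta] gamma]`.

[village [[lagoon bronze] weaver]]

At the top level: head "weaver" (specifically "lagoon bronze weaver"); modifier "village".
Inside "lagoon bronze weaver": head "weaver", modifier "lagoon bronze".
Inside "lagoon bronze": head "bronze", modifier "lagoon".
So the structure is [village [[lagoon bronze] weaver]].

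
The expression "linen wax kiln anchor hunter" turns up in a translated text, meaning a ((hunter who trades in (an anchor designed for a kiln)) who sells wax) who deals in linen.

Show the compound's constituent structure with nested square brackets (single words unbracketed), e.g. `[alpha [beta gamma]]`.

[linen [wax [[kiln anchor] hunter]]]

The outermost head in the paraphrase is "hunter" (specifically "wax kiln anchor hunter"), modified by "linen".
Within "wax kiln anchor hunter", the head is "hunter" (specifically "kiln anchor hunter") and the modifier is "wax".
Within "kiln anchor hunter", the head is "hunter" and the modifier is "kiln anchor".
Within "kiln anchor", the head is "anchor" and the modifier is "kiln".
Putting it together: [linen [wax [[kiln anchor] hunter]]].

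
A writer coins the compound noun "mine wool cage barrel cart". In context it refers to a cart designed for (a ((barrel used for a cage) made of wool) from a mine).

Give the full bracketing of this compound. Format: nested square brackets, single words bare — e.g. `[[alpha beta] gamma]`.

Overall it is a kind of cart; the modifier is "mine wool cage barrel".
Within "mine wool cage barrel", the head is "barrel" (specifically "wool cage barrel") and the modifier is "mine".
Within "wool cage barrel", the head is "barrel" (specifically "cage barrel") and the modifier is "wool".
Within "cage barrel", the head is "barrel" and the modifier is "cage".
Putting it together: [[mine [wool [cage barrel]]] cart].

[[mine [wool [cage barrel]]] cart]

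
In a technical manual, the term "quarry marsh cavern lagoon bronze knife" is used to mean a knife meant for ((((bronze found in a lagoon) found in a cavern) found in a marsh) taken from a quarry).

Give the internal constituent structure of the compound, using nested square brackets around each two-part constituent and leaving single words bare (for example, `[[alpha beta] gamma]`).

[[quarry [marsh [cavern [lagoon bronze]]]] knife]

Whole compound: head "knife", modifier "quarry marsh cavern lagoon bronze".
Within "quarry marsh cavern lagoon bronze", the head is "bronze" (specifically "marsh cavern lagoon bronze") and the modifier is "quarry".
Within "marsh cavern lagoon bronze", the head is "bronze" (specifically "cavern lagoon bronze") and the modifier is "marsh".
Within "cavern lagoon bronze", the head is "bronze" (specifically "lagoon bronze") and the modifier is "cavern".
Within "lagoon bronze", the head is "bronze" and the modifier is "lagoon".
Putting it together: [[quarry [marsh [cavern [lagoon bronze]]]] knife].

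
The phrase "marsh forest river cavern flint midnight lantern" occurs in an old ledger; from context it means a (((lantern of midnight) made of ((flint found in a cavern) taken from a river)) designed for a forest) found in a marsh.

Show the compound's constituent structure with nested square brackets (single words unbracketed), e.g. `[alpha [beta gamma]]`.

[marsh [forest [[river [cavern flint]] [midnight lantern]]]]

At the top level: head "lantern" (specifically "forest river cavern flint midnight lantern"); modifier "marsh".
"forest river cavern flint midnight lantern" → head "lantern" (specifically "river cavern flint midnight lantern"), modifier "forest".
"river cavern flint midnight lantern" → head "lantern" (specifically "midnight lantern"), modifier "river cavern flint".
"river cavern flint" → head "flint" (specifically "cavern flint"), modifier "river".
"cavern flint" → head "flint", modifier "cavern".
"midnight lantern" → head "lantern", modifier "midnight".
Putting it together: [marsh [forest [[river [cavern flint]] [midnight lantern]]]].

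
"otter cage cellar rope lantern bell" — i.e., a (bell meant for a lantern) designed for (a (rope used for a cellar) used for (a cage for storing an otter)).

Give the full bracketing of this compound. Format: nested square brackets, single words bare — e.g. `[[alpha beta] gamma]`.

[[[otter cage] [cellar rope]] [lantern bell]]

At the top level: head "bell" (specifically "lantern bell"); modifier "otter cage cellar rope".
"otter cage cellar rope" → head "rope" (specifically "cellar rope"), modifier "otter cage".
"otter cage" → head "cage", modifier "otter".
"cellar rope" → head "rope", modifier "cellar".
"lantern bell" → head "bell", modifier "lantern".
Assembled: [[[otter cage] [cellar rope]] [lantern bell]].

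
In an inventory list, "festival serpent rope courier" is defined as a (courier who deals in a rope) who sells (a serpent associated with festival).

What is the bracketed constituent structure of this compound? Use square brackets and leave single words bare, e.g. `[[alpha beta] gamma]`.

At the top level: head "courier" (specifically "rope courier"); modifier "festival serpent".
Inside "festival serpent": head "serpent", modifier "festival".
Inside "rope courier": head "courier", modifier "rope".
Putting it together: [[festival serpent] [rope courier]].

[[festival serpent] [rope courier]]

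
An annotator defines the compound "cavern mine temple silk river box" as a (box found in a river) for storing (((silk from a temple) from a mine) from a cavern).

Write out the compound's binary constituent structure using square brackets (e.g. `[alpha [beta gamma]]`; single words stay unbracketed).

The outermost head in the paraphrase is "box" (specifically "river box"), modified by "cavern mine temple silk".
"cavern mine temple silk" → head "silk" (specifically "mine temple silk"), modifier "cavern".
"mine temple silk" → head "silk" (specifically "temple silk"), modifier "mine".
"temple silk" → head "silk", modifier "temple".
"river box" → head "box", modifier "river".
Assembled: [[cavern [mine [temple silk]]] [river box]].

[[cavern [mine [temple silk]]] [river box]]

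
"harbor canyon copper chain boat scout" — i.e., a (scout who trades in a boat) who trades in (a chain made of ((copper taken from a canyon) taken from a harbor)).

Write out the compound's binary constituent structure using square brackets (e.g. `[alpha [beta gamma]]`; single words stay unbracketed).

[[[harbor [canyon copper]] chain] [boat scout]]

At the top level: head "scout" (specifically "boat scout"); modifier "harbor canyon copper chain".
"harbor canyon copper chain" → head "chain", modifier "harbor canyon copper".
"harbor canyon copper" → head "copper" (specifically "canyon copper"), modifier "harbor".
"canyon copper" → head "copper", modifier "canyon".
"boat scout" → head "scout", modifier "boat".
Putting it together: [[[harbor [canyon copper]] chain] [boat scout]].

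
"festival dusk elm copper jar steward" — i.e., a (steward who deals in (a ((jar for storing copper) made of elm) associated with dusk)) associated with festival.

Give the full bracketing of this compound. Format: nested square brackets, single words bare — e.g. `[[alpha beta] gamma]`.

At the top level: head "steward" (specifically "dusk elm copper jar steward"); modifier "festival".
Inside "dusk elm copper jar steward": head "steward", modifier "dusk elm copper jar".
Inside "dusk elm copper jar": head "jar" (specifically "elm copper jar"), modifier "dusk".
Inside "elm copper jar": head "jar" (specifically "copper jar"), modifier "elm".
Inside "copper jar": head "jar", modifier "copper".
Putting it together: [festival [[dusk [elm [copper jar]]] steward]].

[festival [[dusk [elm [copper jar]]] steward]]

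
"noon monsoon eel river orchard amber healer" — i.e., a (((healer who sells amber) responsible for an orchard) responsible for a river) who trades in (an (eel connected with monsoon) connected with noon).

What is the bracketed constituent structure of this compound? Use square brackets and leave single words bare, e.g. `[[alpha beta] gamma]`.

Overall it is a kind of healer (specifically "river orchard amber healer"); the modifier is "noon monsoon eel".
Inside "noon monsoon eel": head "eel" (specifically "monsoon eel"), modifier "noon".
Inside "monsoon eel": head "eel", modifier "monsoon".
Inside "river orchard amber healer": head "healer" (specifically "orchard amber healer"), modifier "river".
Inside "orchard amber healer": head "healer" (specifically "amber healer"), modifier "orchard".
Inside "amber healer": head "healer", modifier "amber".
Putting it together: [[noon [monsoon eel]] [river [orchard [amber healer]]]].

[[noon [monsoon eel]] [river [orchard [amber healer]]]]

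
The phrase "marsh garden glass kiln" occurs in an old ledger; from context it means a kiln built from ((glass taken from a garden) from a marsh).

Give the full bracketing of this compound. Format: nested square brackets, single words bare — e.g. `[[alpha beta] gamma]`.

At the top level: head "kiln"; modifier "marsh garden glass".
"marsh garden glass" → head "glass" (specifically "garden glass"), modifier "marsh".
"garden glass" → head "glass", modifier "garden".
Putting it together: [[marsh [garden glass]] kiln].

[[marsh [garden glass]] kiln]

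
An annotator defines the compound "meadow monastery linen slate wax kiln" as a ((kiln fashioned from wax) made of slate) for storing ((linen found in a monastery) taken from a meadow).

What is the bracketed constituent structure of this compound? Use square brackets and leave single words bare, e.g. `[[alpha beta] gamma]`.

[[meadow [monastery linen]] [slate [wax kiln]]]

Whole compound: head "kiln" (specifically "slate wax kiln"), modifier "meadow monastery linen".
Within "meadow monastery linen", the head is "linen" (specifically "monastery linen") and the modifier is "meadow".
Within "monastery linen", the head is "linen" and the modifier is "monastery".
Within "slate wax kiln", the head is "kiln" (specifically "wax kiln") and the modifier is "slate".
Within "wax kiln", the head is "kiln" and the modifier is "wax".
Assembled: [[meadow [monastery linen]] [slate [wax kiln]]].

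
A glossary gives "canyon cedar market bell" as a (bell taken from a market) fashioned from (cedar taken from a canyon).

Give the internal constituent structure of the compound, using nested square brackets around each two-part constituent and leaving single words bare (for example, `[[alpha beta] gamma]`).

At the top level: head "bell" (specifically "market bell"); modifier "canyon cedar".
Within "canyon cedar", the head is "cedar" and the modifier is "canyon".
Within "market bell", the head is "bell" and the modifier is "market".
So the structure is [[canyon cedar] [market bell]].

[[canyon cedar] [market bell]]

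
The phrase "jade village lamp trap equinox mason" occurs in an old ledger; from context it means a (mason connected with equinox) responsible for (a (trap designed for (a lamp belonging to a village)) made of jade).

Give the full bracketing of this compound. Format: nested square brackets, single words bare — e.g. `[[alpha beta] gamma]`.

[[jade [[village lamp] trap]] [equinox mason]]

At the top level: head "mason" (specifically "equinox mason"); modifier "jade village lamp trap".
Inside "jade village lamp trap": head "trap" (specifically "village lamp trap"), modifier "jade".
Inside "village lamp trap": head "trap", modifier "village lamp".
Inside "village lamp": head "lamp", modifier "village".
Inside "equinox mason": head "mason", modifier "equinox".
Assembled: [[jade [[village lamp] trap]] [equinox mason]].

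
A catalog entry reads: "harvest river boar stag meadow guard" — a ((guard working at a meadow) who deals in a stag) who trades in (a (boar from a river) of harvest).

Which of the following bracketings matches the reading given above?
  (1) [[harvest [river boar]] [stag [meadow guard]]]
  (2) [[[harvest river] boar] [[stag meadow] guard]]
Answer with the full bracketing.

The paraphrase's head is the "guard" part ("stag meadow guard"); its modifier is "harvest river boar".
That top-level split, carried through the inner groups, gives [[harvest [river boar]] [stag [meadow guard]]].

[[harvest [river boar]] [stag [meadow guard]]]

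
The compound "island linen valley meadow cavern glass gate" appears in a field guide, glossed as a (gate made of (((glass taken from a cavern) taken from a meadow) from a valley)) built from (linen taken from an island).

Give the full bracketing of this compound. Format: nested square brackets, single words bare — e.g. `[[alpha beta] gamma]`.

[[island linen] [[valley [meadow [cavern glass]]] gate]]

Whole compound: head "gate" (specifically "valley meadow cavern glass gate"), modifier "island linen".
"island linen" → head "linen", modifier "island".
"valley meadow cavern glass gate" → head "gate", modifier "valley meadow cavern glass".
"valley meadow cavern glass" → head "glass" (specifically "meadow cavern glass"), modifier "valley".
"meadow cavern glass" → head "glass" (specifically "cavern glass"), modifier "meadow".
"cavern glass" → head "glass", modifier "cavern".
Assembled: [[island linen] [[valley [meadow [cavern glass]]] gate]].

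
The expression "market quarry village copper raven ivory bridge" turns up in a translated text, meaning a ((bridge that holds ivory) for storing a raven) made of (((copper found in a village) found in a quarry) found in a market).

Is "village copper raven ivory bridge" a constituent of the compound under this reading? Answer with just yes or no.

no

The top-level split is [market quarry village copper] [raven ivory bridge]; the full structure is [[market [quarry [village copper]]] [raven [ivory bridge]]].
"village copper raven ivory bridge" straddles a constituent boundary, so it is not a single unit.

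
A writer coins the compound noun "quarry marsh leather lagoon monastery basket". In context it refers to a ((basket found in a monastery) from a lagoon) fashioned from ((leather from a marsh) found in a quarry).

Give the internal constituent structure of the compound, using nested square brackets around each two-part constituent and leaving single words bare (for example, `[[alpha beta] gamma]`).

The outermost head in the paraphrase is "basket" (specifically "lagoon monastery basket"), modified by "quarry marsh leather".
Inside "quarry marsh leather": head "leather" (specifically "marsh leather"), modifier "quarry".
Inside "marsh leather": head "leather", modifier "marsh".
Inside "lagoon monastery basket": head "basket" (specifically "monastery basket"), modifier "lagoon".
Inside "monastery basket": head "basket", modifier "monastery".
So the structure is [[quarry [marsh leather]] [lagoon [monastery basket]]].

[[quarry [marsh leather]] [lagoon [monastery basket]]]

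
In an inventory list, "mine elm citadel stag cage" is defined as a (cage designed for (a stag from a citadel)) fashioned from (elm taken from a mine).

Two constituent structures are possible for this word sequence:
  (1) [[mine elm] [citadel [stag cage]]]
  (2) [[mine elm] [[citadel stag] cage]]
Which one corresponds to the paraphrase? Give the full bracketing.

[[mine elm] [[citadel stag] cage]]

The paraphrase's head is the "cage" part ("citadel stag cage"); its modifier is "mine elm".
That top-level split, carried through the inner groups, gives [[mine elm] [[citadel stag] cage]].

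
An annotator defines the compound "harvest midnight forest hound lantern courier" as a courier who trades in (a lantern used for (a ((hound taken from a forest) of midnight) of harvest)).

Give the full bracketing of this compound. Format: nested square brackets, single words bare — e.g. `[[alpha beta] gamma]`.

[[[harvest [midnight [forest hound]]] lantern] courier]

The outermost head in the paraphrase is "courier", modified by "harvest midnight forest hound lantern".
"harvest midnight forest hound lantern" → head "lantern", modifier "harvest midnight forest hound".
"harvest midnight forest hound" → head "hound" (specifically "midnight forest hound"), modifier "harvest".
"midnight forest hound" → head "hound" (specifically "forest hound"), modifier "midnight".
"forest hound" → head "hound", modifier "forest".
Assembled: [[[harvest [midnight [forest hound]]] lantern] courier].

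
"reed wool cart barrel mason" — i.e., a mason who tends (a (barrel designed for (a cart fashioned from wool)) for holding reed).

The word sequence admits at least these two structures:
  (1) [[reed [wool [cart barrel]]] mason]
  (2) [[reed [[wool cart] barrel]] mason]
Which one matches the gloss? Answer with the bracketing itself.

The paraphrase's head is the "mason" part ("mason"); its modifier is "reed wool cart barrel".
That top-level split, carried through the inner groups, gives [[reed [[wool cart] barrel]] mason].

[[reed [[wool cart] barrel]] mason]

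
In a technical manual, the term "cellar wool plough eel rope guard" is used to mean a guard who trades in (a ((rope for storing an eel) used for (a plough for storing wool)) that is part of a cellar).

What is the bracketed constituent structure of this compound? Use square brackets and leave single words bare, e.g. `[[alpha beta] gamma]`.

Whole compound: head "guard", modifier "cellar wool plough eel rope".
Inside "cellar wool plough eel rope": head "rope" (specifically "wool plough eel rope"), modifier "cellar".
Inside "wool plough eel rope": head "rope" (specifically "eel rope"), modifier "wool plough".
Inside "wool plough": head "plough", modifier "wool".
Inside "eel rope": head "rope", modifier "eel".
Assembled: [[cellar [[wool plough] [eel rope]]] guard].

[[cellar [[wool plough] [eel rope]]] guard]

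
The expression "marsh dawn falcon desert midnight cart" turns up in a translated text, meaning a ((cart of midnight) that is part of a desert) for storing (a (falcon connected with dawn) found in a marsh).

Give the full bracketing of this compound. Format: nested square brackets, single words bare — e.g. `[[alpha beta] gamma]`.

[[marsh [dawn falcon]] [desert [midnight cart]]]

The outermost head in the paraphrase is "cart" (specifically "desert midnight cart"), modified by "marsh dawn falcon".
Inside "marsh dawn falcon": head "falcon" (specifically "dawn falcon"), modifier "marsh".
Inside "dawn falcon": head "falcon", modifier "dawn".
Inside "desert midnight cart": head "cart" (specifically "midnight cart"), modifier "desert".
Inside "midnight cart": head "cart", modifier "midnight".
So the structure is [[marsh [dawn falcon]] [desert [midnight cart]]].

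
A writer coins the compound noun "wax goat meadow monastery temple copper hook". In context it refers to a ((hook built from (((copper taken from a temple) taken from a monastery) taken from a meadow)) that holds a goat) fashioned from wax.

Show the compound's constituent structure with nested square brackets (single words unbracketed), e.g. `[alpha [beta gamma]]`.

[wax [goat [[meadow [monastery [temple copper]]] hook]]]

At the top level: head "hook" (specifically "goat meadow monastery temple copper hook"); modifier "wax".
Within "goat meadow monastery temple copper hook", the head is "hook" (specifically "meadow monastery temple copper hook") and the modifier is "goat".
Within "meadow monastery temple copper hook", the head is "hook" and the modifier is "meadow monastery temple copper".
Within "meadow monastery temple copper", the head is "copper" (specifically "monastery temple copper") and the modifier is "meadow".
Within "monastery temple copper", the head is "copper" (specifically "temple copper") and the modifier is "monastery".
Within "temple copper", the head is "copper" and the modifier is "temple".
So the structure is [wax [goat [[meadow [monastery [temple copper]]] hook]]].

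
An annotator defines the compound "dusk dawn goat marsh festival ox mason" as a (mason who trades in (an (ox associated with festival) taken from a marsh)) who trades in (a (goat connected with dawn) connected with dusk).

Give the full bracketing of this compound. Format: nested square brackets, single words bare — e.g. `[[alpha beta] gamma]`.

[[dusk [dawn goat]] [[marsh [festival ox]] mason]]

Whole compound: head "mason" (specifically "marsh festival ox mason"), modifier "dusk dawn goat".
"dusk dawn goat" → head "goat" (specifically "dawn goat"), modifier "dusk".
"dawn goat" → head "goat", modifier "dawn".
"marsh festival ox mason" → head "mason", modifier "marsh festival ox".
"marsh festival ox" → head "ox" (specifically "festival ox"), modifier "marsh".
"festival ox" → head "ox", modifier "festival".
So the structure is [[dusk [dawn goat]] [[marsh [festival ox]] mason]].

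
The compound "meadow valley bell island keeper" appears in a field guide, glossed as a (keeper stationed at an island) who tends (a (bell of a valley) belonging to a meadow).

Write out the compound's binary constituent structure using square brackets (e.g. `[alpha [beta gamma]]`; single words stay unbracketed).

The outermost head in the paraphrase is "keeper" (specifically "island keeper"), modified by "meadow valley bell".
Within "meadow valley bell", the head is "bell" (specifically "valley bell") and the modifier is "meadow".
Within "valley bell", the head is "bell" and the modifier is "valley".
Within "island keeper", the head is "keeper" and the modifier is "island".
Assembled: [[meadow [valley bell]] [island keeper]].

[[meadow [valley bell]] [island keeper]]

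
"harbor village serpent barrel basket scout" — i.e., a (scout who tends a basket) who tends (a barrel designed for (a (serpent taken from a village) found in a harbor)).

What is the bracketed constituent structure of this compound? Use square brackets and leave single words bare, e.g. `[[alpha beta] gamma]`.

[[[harbor [village serpent]] barrel] [basket scout]]

The outermost head in the paraphrase is "scout" (specifically "basket scout"), modified by "harbor village serpent barrel".
"harbor village serpent barrel" → head "barrel", modifier "harbor village serpent".
"harbor village serpent" → head "serpent" (specifically "village serpent"), modifier "harbor".
"village serpent" → head "serpent", modifier "village".
"basket scout" → head "scout", modifier "basket".
So the structure is [[[harbor [village serpent]] barrel] [basket scout]].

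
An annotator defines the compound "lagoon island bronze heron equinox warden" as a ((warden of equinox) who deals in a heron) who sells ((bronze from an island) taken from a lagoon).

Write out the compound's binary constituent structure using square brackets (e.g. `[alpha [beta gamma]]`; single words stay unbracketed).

At the top level: head "warden" (specifically "heron equinox warden"); modifier "lagoon island bronze".
"lagoon island bronze" → head "bronze" (specifically "island bronze"), modifier "lagoon".
"island bronze" → head "bronze", modifier "island".
"heron equinox warden" → head "warden" (specifically "equinox warden"), modifier "heron".
"equinox warden" → head "warden", modifier "equinox".
Putting it together: [[lagoon [island bronze]] [heron [equinox warden]]].

[[lagoon [island bronze]] [heron [equinox warden]]]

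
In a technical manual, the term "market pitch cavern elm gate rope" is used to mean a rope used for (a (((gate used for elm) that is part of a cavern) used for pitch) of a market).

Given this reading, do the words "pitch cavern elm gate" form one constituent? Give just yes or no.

yes

The paraphrase groups the words so that "pitch cavern elm gate" is one unit: it corresponds to a single parenthesized sub-phrase.
The full structure is [[market [pitch [cavern [elm gate]]]] rope], in which [pitch cavern elm gate] is a constituent.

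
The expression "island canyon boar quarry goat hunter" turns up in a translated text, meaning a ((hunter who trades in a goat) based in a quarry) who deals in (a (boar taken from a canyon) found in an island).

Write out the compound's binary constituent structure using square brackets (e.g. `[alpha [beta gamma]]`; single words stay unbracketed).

[[island [canyon boar]] [quarry [goat hunter]]]

Overall it is a kind of hunter (specifically "quarry goat hunter"); the modifier is "island canyon boar".
Within "island canyon boar", the head is "boar" (specifically "canyon boar") and the modifier is "island".
Within "canyon boar", the head is "boar" and the modifier is "canyon".
Within "quarry goat hunter", the head is "hunter" (specifically "goat hunter") and the modifier is "quarry".
Within "goat hunter", the head is "hunter" and the modifier is "goat".
Putting it together: [[island [canyon boar]] [quarry [goat hunter]]].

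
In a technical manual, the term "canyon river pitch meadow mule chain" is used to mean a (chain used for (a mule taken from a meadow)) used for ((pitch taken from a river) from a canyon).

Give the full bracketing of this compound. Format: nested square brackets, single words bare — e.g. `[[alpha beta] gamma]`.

[[canyon [river pitch]] [[meadow mule] chain]]

Whole compound: head "chain" (specifically "meadow mule chain"), modifier "canyon river pitch".
"canyon river pitch" → head "pitch" (specifically "river pitch"), modifier "canyon".
"river pitch" → head "pitch", modifier "river".
"meadow mule chain" → head "chain", modifier "meadow mule".
"meadow mule" → head "mule", modifier "meadow".
Assembled: [[canyon [river pitch]] [[meadow mule] chain]].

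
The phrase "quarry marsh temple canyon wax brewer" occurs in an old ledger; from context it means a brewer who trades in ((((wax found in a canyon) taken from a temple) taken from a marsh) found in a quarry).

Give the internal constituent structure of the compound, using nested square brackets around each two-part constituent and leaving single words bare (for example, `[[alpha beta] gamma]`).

At the top level: head "brewer"; modifier "quarry marsh temple canyon wax".
Inside "quarry marsh temple canyon wax": head "wax" (specifically "marsh temple canyon wax"), modifier "quarry".
Inside "marsh temple canyon wax": head "wax" (specifically "temple canyon wax"), modifier "marsh".
Inside "temple canyon wax": head "wax" (specifically "canyon wax"), modifier "temple".
Inside "canyon wax": head "wax", modifier "canyon".
Putting it together: [[quarry [marsh [temple [canyon wax]]]] brewer].

[[quarry [marsh [temple [canyon wax]]]] brewer]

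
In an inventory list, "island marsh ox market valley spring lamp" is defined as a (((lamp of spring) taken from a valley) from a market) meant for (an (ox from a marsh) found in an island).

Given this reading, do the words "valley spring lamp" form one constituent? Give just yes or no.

The paraphrase groups the words so that "valley spring lamp" is one unit: it corresponds to a single parenthesized sub-phrase.
The full structure is [[island [marsh ox]] [market [valley [spring lamp]]]], in which [valley spring lamp] is a constituent.

yes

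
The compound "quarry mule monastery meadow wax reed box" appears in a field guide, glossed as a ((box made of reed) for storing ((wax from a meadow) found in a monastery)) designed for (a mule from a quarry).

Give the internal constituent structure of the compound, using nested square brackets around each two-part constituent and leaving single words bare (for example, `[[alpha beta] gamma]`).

At the top level: head "box" (specifically "monastery meadow wax reed box"); modifier "quarry mule".
Within "quarry mule", the head is "mule" and the modifier is "quarry".
Within "monastery meadow wax reed box", the head is "box" (specifically "reed box") and the modifier is "monastery meadow wax".
Within "monastery meadow wax", the head is "wax" (specifically "meadow wax") and the modifier is "monastery".
Within "meadow wax", the head is "wax" and the modifier is "meadow".
Within "reed box", the head is "box" and the modifier is "reed".
Putting it together: [[quarry mule] [[monastery [meadow wax]] [reed box]]].

[[quarry mule] [[monastery [meadow wax]] [reed box]]]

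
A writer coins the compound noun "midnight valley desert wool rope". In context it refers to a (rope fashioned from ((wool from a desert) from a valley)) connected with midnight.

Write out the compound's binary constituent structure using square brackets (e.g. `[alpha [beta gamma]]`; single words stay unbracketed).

Whole compound: head "rope" (specifically "valley desert wool rope"), modifier "midnight".
Inside "valley desert wool rope": head "rope", modifier "valley desert wool".
Inside "valley desert wool": head "wool" (specifically "desert wool"), modifier "valley".
Inside "desert wool": head "wool", modifier "desert".
Putting it together: [midnight [[valley [desert wool]] rope]].

[midnight [[valley [desert wool]] rope]]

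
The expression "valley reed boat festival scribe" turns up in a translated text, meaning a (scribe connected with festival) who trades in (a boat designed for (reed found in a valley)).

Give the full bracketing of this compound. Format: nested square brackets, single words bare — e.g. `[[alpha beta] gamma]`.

At the top level: head "scribe" (specifically "festival scribe"); modifier "valley reed boat".
"valley reed boat" → head "boat", modifier "valley reed".
"valley reed" → head "reed", modifier "valley".
"festival scribe" → head "scribe", modifier "festival".
Putting it together: [[[valley reed] boat] [festival scribe]].

[[[valley reed] boat] [festival scribe]]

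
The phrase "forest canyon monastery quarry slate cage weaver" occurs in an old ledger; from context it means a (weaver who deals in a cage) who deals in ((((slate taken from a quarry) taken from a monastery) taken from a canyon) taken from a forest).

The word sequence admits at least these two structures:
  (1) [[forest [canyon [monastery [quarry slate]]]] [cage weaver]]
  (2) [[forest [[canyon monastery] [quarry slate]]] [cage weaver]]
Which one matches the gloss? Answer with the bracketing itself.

[[forest [canyon [monastery [quarry slate]]]] [cage weaver]]

The paraphrase's head is the "weaver" part ("cage weaver"); its modifier is "forest canyon monastery quarry slate".
That top-level split, carried through the inner groups, gives [[forest [canyon [monastery [quarry slate]]]] [cage weaver]].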